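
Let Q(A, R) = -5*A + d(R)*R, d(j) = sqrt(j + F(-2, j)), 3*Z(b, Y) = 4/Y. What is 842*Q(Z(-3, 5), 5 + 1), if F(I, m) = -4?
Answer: -3368/3 + 5052*sqrt(2) ≈ 6021.9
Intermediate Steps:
Z(b, Y) = 4/(3*Y) (Z(b, Y) = (4/Y)/3 = 4/(3*Y))
d(j) = sqrt(-4 + j) (d(j) = sqrt(j - 4) = sqrt(-4 + j))
Q(A, R) = -5*A + R*sqrt(-4 + R) (Q(A, R) = -5*A + sqrt(-4 + R)*R = -5*A + R*sqrt(-4 + R))
842*Q(Z(-3, 5), 5 + 1) = 842*(-20/(3*5) + (5 + 1)*sqrt(-4 + (5 + 1))) = 842*(-20/(3*5) + 6*sqrt(-4 + 6)) = 842*(-5*4/15 + 6*sqrt(2)) = 842*(-4/3 + 6*sqrt(2)) = -3368/3 + 5052*sqrt(2)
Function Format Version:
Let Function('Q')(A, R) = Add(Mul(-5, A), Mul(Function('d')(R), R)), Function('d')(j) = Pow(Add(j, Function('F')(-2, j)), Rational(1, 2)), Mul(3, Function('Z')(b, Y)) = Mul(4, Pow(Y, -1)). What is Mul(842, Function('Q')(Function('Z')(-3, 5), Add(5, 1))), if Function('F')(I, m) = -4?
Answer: Add(Rational(-3368, 3), Mul(5052, Pow(2, Rational(1, 2)))) ≈ 6021.9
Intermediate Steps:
Function('Z')(b, Y) = Mul(Rational(4, 3), Pow(Y, -1)) (Function('Z')(b, Y) = Mul(Rational(1, 3), Mul(4, Pow(Y, -1))) = Mul(Rational(4, 3), Pow(Y, -1)))
Function('d')(j) = Pow(Add(-4, j), Rational(1, 2)) (Function('d')(j) = Pow(Add(j, -4), Rational(1, 2)) = Pow(Add(-4, j), Rational(1, 2)))
Function('Q')(A, R) = Add(Mul(-5, A), Mul(R, Pow(Add(-4, R), Rational(1, 2)))) (Function('Q')(A, R) = Add(Mul(-5, A), Mul(Pow(Add(-4, R), Rational(1, 2)), R)) = Add(Mul(-5, A), Mul(R, Pow(Add(-4, R), Rational(1, 2)))))
Mul(842, Function('Q')(Function('Z')(-3, 5), Add(5, 1))) = Mul(842, Add(Mul(-5, Mul(Rational(4, 3), Pow(5, -1))), Mul(Add(5, 1), Pow(Add(-4, Add(5, 1)), Rational(1, 2))))) = Mul(842, Add(Mul(-5, Mul(Rational(4, 3), Rational(1, 5))), Mul(6, Pow(Add(-4, 6), Rational(1, 2))))) = Mul(842, Add(Mul(-5, Rational(4, 15)), Mul(6, Pow(2, Rational(1, 2))))) = Mul(842, Add(Rational(-4, 3), Mul(6, Pow(2, Rational(1, 2))))) = Add(Rational(-3368, 3), Mul(5052, Pow(2, Rational(1, 2))))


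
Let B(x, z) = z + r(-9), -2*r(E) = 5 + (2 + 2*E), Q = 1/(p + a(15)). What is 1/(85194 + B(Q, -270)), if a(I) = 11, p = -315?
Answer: 2/169859 ≈ 1.1774e-5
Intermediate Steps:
Q = -1/304 (Q = 1/(-315 + 11) = 1/(-304) = -1/304 ≈ -0.0032895)
r(E) = -7/2 - E (r(E) = -(5 + (2 + 2*E))/2 = -(7 + 2*E)/2 = -7/2 - E)
B(x, z) = 11/2 + z (B(x, z) = z + (-7/2 - 1*(-9)) = z + (-7/2 + 9) = z + 11/2 = 11/2 + z)
1/(85194 + B(Q, -270)) = 1/(85194 + (11/2 - 270)) = 1/(85194 - 529/2) = 1/(169859/2) = 2/169859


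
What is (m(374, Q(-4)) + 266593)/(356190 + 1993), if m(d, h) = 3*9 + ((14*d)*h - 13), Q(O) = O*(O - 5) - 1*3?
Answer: 439395/358183 ≈ 1.2267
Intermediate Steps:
Q(O) = -3 + O*(-5 + O) (Q(O) = O*(-5 + O) - 3 = -3 + O*(-5 + O))
m(d, h) = 14 + 14*d*h (m(d, h) = 27 + (14*d*h - 13) = 27 + (-13 + 14*d*h) = 14 + 14*d*h)
(m(374, Q(-4)) + 266593)/(356190 + 1993) = ((14 + 14*374*(-3 + (-4)**2 - 5*(-4))) + 266593)/(356190 + 1993) = ((14 + 14*374*(-3 + 16 + 20)) + 266593)/358183 = ((14 + 14*374*33) + 266593)*(1/358183) = ((14 + 172788) + 266593)*(1/358183) = (172802 + 266593)*(1/358183) = 439395*(1/358183) = 439395/358183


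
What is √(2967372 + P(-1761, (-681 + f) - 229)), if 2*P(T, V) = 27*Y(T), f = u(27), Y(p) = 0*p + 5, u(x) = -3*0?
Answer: 3*√1318862/2 ≈ 1722.6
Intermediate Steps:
u(x) = 0
Y(p) = 5 (Y(p) = 0 + 5 = 5)
f = 0
P(T, V) = 135/2 (P(T, V) = (27*5)/2 = (½)*135 = 135/2)
√(2967372 + P(-1761, (-681 + f) - 229)) = √(2967372 + 135/2) = √(5934879/2) = 3*√1318862/2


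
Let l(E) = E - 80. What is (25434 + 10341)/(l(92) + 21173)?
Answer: 7155/4237 ≈ 1.6887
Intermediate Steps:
l(E) = -80 + E
(25434 + 10341)/(l(92) + 21173) = (25434 + 10341)/((-80 + 92) + 21173) = 35775/(12 + 21173) = 35775/21185 = 35775*(1/21185) = 7155/4237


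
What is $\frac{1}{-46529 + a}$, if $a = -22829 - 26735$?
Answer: $- \frac{1}{96093} \approx -1.0407 \cdot 10^{-5}$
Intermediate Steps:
$a = -49564$ ($a = -22829 - 26735 = -49564$)
$\frac{1}{-46529 + a} = \frac{1}{-46529 - 49564} = \frac{1}{-96093} = - \frac{1}{96093}$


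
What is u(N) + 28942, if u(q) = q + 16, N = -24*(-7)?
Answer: 29126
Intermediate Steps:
N = 168
u(q) = 16 + q
u(N) + 28942 = (16 + 168) + 28942 = 184 + 28942 = 29126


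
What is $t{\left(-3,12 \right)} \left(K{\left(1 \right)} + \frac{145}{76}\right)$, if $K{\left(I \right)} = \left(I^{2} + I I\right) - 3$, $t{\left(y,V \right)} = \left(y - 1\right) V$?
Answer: $- \frac{828}{19} \approx -43.579$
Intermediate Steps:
$t{\left(y,V \right)} = V \left(-1 + y\right)$ ($t{\left(y,V \right)} = \left(-1 + y\right) V = V \left(-1 + y\right)$)
$K{\left(I \right)} = -3 + 2 I^{2}$ ($K{\left(I \right)} = \left(I^{2} + I^{2}\right) - 3 = 2 I^{2} - 3 = -3 + 2 I^{2}$)
$t{\left(-3,12 \right)} \left(K{\left(1 \right)} + \frac{145}{76}\right) = 12 \left(-1 - 3\right) \left(\left(-3 + 2 \cdot 1^{2}\right) + \frac{145}{76}\right) = 12 \left(-4\right) \left(\left(-3 + 2 \cdot 1\right) + 145 \cdot \frac{1}{76}\right) = - 48 \left(\left(-3 + 2\right) + \frac{145}{76}\right) = - 48 \left(-1 + \frac{145}{76}\right) = \left(-48\right) \frac{69}{76} = - \frac{828}{19}$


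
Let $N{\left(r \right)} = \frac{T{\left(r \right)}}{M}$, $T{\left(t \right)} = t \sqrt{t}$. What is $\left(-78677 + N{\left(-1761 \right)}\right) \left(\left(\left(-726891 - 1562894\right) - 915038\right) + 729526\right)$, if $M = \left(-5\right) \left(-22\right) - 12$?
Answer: $194748942069 + \frac{4358998017 i \sqrt{1761}}{98} \approx 1.9475 \cdot 10^{11} + 1.8666 \cdot 10^{9} i$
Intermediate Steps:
$T{\left(t \right)} = t^{\frac{3}{2}}$
$M = 98$ ($M = 110 - 12 = 98$)
$N{\left(r \right)} = \frac{r^{\frac{3}{2}}}{98}$
$\left(-78677 + N{\left(-1761 \right)}\right) \left(\left(\left(-726891 - 1562894\right) - 915038\right) + 729526\right) = \left(-78677 + \frac{\left(-1761\right)^{\frac{3}{2}}}{98}\right) \left(\left(\left(-726891 - 1562894\right) - 915038\right) + 729526\right) = \left(-78677 + \frac{\left(-1761\right) i \sqrt{1761}}{98}\right) \left(\left(-2289785 - 915038\right) + 729526\right) = \left(-78677 - \frac{1761 i \sqrt{1761}}{98}\right) \left(-3204823 + 729526\right) = \left(-78677 - \frac{1761 i \sqrt{1761}}{98}\right) \left(-2475297\right) = 194748942069 + \frac{4358998017 i \sqrt{1761}}{98}$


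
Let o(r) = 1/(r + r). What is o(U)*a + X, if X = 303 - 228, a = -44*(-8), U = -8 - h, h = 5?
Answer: 799/13 ≈ 61.462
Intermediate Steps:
U = -13 (U = -8 - 1*5 = -8 - 5 = -13)
a = 352
X = 75
o(r) = 1/(2*r)
o(U)*a + X = ((1/2)/(-13))*352 + 75 = ((1/2)*(-1/13))*352 + 75 = -1/26*352 + 75 = -176/13 + 75 = 799/13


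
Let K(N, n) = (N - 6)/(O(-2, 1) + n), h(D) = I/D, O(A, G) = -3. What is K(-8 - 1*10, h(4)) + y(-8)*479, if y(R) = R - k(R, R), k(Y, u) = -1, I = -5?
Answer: -56905/17 ≈ -3347.4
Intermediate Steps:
h(D) = -5/D
K(N, n) = (-6 + N)/(-3 + n) (K(N, n) = (N - 6)/(-3 + n) = (-6 + N)/(-3 + n))
y(R) = 1 + R (y(R) = R - 1*(-1) = R + 1 = 1 + R)
K(-8 - 1*10, h(4)) + y(-8)*479 = (-6 + (-8 - 1*10))/(-3 - 5/4) + (1 - 8)*479 = (-6 + (-8 - 10))/(-3 - 5*¼) - 7*479 = (-6 - 18)/(-3 - 5/4) - 3353 = -24/(-17/4) - 3353 = -4/17*(-24) - 3353 = 96/17 - 3353 = -56905/17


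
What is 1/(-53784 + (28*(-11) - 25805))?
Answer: -1/79897 ≈ -1.2516e-5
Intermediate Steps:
1/(-53784 + (28*(-11) - 25805)) = 1/(-53784 + (-308 - 25805)) = 1/(-53784 - 26113) = 1/(-79897) = -1/79897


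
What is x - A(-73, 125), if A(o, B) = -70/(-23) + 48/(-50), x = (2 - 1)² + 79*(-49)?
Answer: -2226448/575 ≈ -3872.1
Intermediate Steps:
x = -3870 (x = 1² - 3871 = 1 - 3871 = -3870)
A(o, B) = 1198/575 (A(o, B) = -70*(-1/23) + 48*(-1/50) = 70/23 - 24/25 = 1198/575)
x - A(-73, 125) = -3870 - 1*1198/575 = -3870 - 1198/575 = -2226448/575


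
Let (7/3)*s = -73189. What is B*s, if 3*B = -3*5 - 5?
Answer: 1463780/7 ≈ 2.0911e+5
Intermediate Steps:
s = -219567/7 (s = (3/7)*(-73189) = -219567/7 ≈ -31367.)
B = -20/3 (B = (-3*5 - 5)/3 = (-15 - 5)/3 = (⅓)*(-20) = -20/3 ≈ -6.6667)
B*s = -20/3*(-219567/7) = 1463780/7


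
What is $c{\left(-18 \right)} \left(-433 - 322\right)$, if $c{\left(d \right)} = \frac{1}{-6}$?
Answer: $\frac{755}{6} \approx 125.83$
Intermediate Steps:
$c{\left(d \right)} = - \frac{1}{6}$
$c{\left(-18 \right)} \left(-433 - 322\right) = - \frac{-433 - 322}{6} = \left(- \frac{1}{6}\right) \left(-755\right) = \frac{755}{6}$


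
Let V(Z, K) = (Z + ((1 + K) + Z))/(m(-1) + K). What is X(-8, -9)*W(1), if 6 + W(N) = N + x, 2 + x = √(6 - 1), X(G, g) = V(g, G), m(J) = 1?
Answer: -25 + 25*√5/7 ≈ -17.014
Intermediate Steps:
V(Z, K) = (1 + K + 2*Z)/(1 + K) (V(Z, K) = (Z + ((1 + K) + Z))/(1 + K) = (Z + (1 + K + Z))/(1 + K) = (1 + K + 2*Z)/(1 + K))
X(G, g) = (1 + G + 2*g)/(1 + G)
x = -2 + √5 (x = -2 + √(6 - 1) = -2 + √5 ≈ 0.23607)
W(N) = -8 + N + √5 (W(N) = -6 + (N + (-2 + √5)) = -6 + (-2 + N + √5) = -8 + N + √5)
X(-8, -9)*W(1) = ((1 - 8 + 2*(-9))/(1 - 8))*(-8 + 1 + √5) = ((1 - 8 - 18)/(-7))*(-7 + √5) = (-⅐*(-25))*(-7 + √5) = 25*(-7 + √5)/7 = -25 + 25*√5/7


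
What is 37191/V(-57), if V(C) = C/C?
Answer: 37191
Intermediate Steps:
V(C) = 1
37191/V(-57) = 37191/1 = 37191*1 = 37191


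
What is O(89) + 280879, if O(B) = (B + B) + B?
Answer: 281146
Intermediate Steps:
O(B) = 3*B (O(B) = 2*B + B = 3*B)
O(89) + 280879 = 3*89 + 280879 = 267 + 280879 = 281146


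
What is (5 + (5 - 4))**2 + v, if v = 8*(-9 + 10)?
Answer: 44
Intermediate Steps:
v = 8 (v = 8*1 = 8)
(5 + (5 - 4))**2 + v = (5 + (5 - 4))**2 + 8 = (5 + 1)**2 + 8 = 6**2 + 8 = 36 + 8 = 44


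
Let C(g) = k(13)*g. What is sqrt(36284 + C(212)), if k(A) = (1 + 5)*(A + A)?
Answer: 2*sqrt(17339) ≈ 263.36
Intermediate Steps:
k(A) = 12*A (k(A) = 6*(2*A) = 12*A)
C(g) = 156*g (C(g) = (12*13)*g = 156*g)
sqrt(36284 + C(212)) = sqrt(36284 + 156*212) = sqrt(36284 + 33072) = sqrt(69356) = 2*sqrt(17339)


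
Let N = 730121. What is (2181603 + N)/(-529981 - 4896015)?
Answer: -727931/1356499 ≈ -0.53662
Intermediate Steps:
(2181603 + N)/(-529981 - 4896015) = (2181603 + 730121)/(-529981 - 4896015) = 2911724/(-5425996) = 2911724*(-1/5425996) = -727931/1356499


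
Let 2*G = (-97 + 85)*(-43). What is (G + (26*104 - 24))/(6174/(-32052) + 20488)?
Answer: 15694796/109445867 ≈ 0.14340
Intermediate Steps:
G = 258 (G = ((-97 + 85)*(-43))/2 = (-12*(-43))/2 = (1/2)*516 = 258)
(G + (26*104 - 24))/(6174/(-32052) + 20488) = (258 + (26*104 - 24))/(6174/(-32052) + 20488) = (258 + (2704 - 24))/(6174*(-1/32052) + 20488) = (258 + 2680)/(-1029/5342 + 20488) = 2938/(109445867/5342) = 2938*(5342/109445867) = 15694796/109445867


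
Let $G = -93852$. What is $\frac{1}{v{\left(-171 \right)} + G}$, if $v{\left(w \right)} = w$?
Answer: $- \frac{1}{94023} \approx -1.0636 \cdot 10^{-5}$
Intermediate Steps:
$\frac{1}{v{\left(-171 \right)} + G} = \frac{1}{-171 - 93852} = \frac{1}{-94023} = - \frac{1}{94023}$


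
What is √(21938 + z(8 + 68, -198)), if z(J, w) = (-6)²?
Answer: √21974 ≈ 148.24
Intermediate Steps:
z(J, w) = 36
√(21938 + z(8 + 68, -198)) = √(21938 + 36) = √21974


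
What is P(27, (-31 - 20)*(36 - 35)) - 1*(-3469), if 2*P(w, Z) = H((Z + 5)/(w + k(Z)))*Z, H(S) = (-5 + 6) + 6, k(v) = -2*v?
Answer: 6581/2 ≈ 3290.5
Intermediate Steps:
H(S) = 7 (H(S) = 1 + 6 = 7)
P(w, Z) = 7*Z/2 (P(w, Z) = (7*Z)/2 = 7*Z/2)
P(27, (-31 - 20)*(36 - 35)) - 1*(-3469) = 7*((-31 - 20)*(36 - 35))/2 - 1*(-3469) = 7*(-51*1)/2 + 3469 = (7/2)*(-51) + 3469 = -357/2 + 3469 = 6581/2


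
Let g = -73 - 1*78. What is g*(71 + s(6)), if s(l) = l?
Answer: -11627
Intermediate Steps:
g = -151 (g = -73 - 78 = -151)
g*(71 + s(6)) = -151*(71 + 6) = -151*77 = -11627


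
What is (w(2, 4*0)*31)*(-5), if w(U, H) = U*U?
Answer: -620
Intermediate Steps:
w(U, H) = U²
(w(2, 4*0)*31)*(-5) = (2²*31)*(-5) = (4*31)*(-5) = 124*(-5) = -620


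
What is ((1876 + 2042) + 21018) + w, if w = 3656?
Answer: 28592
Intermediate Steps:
((1876 + 2042) + 21018) + w = ((1876 + 2042) + 21018) + 3656 = (3918 + 21018) + 3656 = 24936 + 3656 = 28592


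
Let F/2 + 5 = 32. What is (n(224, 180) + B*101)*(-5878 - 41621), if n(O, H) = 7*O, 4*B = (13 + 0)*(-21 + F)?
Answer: -2355997899/4 ≈ -5.8900e+8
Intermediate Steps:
F = 54 (F = -10 + 2*32 = -10 + 64 = 54)
B = 429/4 (B = ((13 + 0)*(-21 + 54))/4 = (13*33)/4 = (1/4)*429 = 429/4 ≈ 107.25)
(n(224, 180) + B*101)*(-5878 - 41621) = (7*224 + (429/4)*101)*(-5878 - 41621) = (1568 + 43329/4)*(-47499) = (49601/4)*(-47499) = -2355997899/4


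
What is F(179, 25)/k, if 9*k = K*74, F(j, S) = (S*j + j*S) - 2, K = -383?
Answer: -40266/14171 ≈ -2.8414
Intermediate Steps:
F(j, S) = -2 + 2*S*j (F(j, S) = (S*j + S*j) - 2 = 2*S*j - 2 = -2 + 2*S*j)
k = -28342/9 (k = (-383*74)/9 = (1/9)*(-28342) = -28342/9 ≈ -3149.1)
F(179, 25)/k = (-2 + 2*25*179)/(-28342/9) = (-2 + 8950)*(-9/28342) = 8948*(-9/28342) = -40266/14171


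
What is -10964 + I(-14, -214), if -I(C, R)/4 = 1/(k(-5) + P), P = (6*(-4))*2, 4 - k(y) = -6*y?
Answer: -405666/37 ≈ -10964.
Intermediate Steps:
k(y) = 4 + 6*y (k(y) = 4 - (-6)*y = 4 + 6*y)
P = -48 (P = -24*2 = -48)
I(C, R) = 2/37 (I(C, R) = -4/((4 + 6*(-5)) - 48) = -4/((4 - 30) - 48) = -4/(-26 - 48) = -4/(-74) = -4*(-1/74) = 2/37)
-10964 + I(-14, -214) = -10964 + 2/37 = -405666/37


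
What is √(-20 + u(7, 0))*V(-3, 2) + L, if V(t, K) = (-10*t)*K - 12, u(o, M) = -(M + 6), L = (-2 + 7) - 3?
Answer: 2 + 48*I*√26 ≈ 2.0 + 244.75*I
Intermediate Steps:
L = 2 (L = 5 - 3 = 2)
u(o, M) = -6 - M (u(o, M) = -(6 + M) = -6 - M)
V(t, K) = -12 - 10*K*t (V(t, K) = -10*K*t - 12 = -12 - 10*K*t)
√(-20 + u(7, 0))*V(-3, 2) + L = √(-20 + (-6 - 1*0))*(-12 - 10*2*(-3)) + 2 = √(-20 + (-6 + 0))*(-12 + 60) + 2 = √(-20 - 6)*48 + 2 = √(-26)*48 + 2 = (I*√26)*48 + 2 = 48*I*√26 + 2 = 2 + 48*I*√26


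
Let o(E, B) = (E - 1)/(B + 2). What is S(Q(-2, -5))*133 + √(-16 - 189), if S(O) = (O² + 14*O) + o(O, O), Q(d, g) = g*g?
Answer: 1168139/9 + I*√205 ≈ 1.2979e+5 + 14.318*I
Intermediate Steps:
Q(d, g) = g²
o(E, B) = (-1 + E)/(2 + B)
S(O) = O² + 14*O + (-1 + O)/(2 + O) (S(O) = (O² + 14*O) + (-1 + O)/(2 + O) = O² + 14*O + (-1 + O)/(2 + O))
S(Q(-2, -5))*133 + √(-16 - 189) = ((-1 + (-5)² + (-5)²*(2 + (-5)²)*(14 + (-5)²))/(2 + (-5)²))*133 + √(-16 - 189) = ((-1 + 25 + 25*(2 + 25)*(14 + 25))/(2 + 25))*133 + √(-205) = ((-1 + 25 + 25*27*39)/27)*133 + I*√205 = ((-1 + 25 + 26325)/27)*133 + I*√205 = ((1/27)*26349)*133 + I*√205 = (8783/9)*133 + I*√205 = 1168139/9 + I*√205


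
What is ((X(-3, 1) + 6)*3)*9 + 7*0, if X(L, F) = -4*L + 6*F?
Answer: 648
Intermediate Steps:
((X(-3, 1) + 6)*3)*9 + 7*0 = (((-4*(-3) + 6*1) + 6)*3)*9 + 7*0 = (((12 + 6) + 6)*3)*9 + 0 = ((18 + 6)*3)*9 + 0 = (24*3)*9 + 0 = 72*9 + 0 = 648 + 0 = 648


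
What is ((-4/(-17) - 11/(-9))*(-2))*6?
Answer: -892/51 ≈ -17.490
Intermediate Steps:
((-4/(-17) - 11/(-9))*(-2))*6 = ((-4*(-1/17) - 11*(-⅑))*(-2))*6 = ((4/17 + 11/9)*(-2))*6 = ((223/153)*(-2))*6 = -446/153*6 = -892/51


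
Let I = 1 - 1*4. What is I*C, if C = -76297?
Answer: 228891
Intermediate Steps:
I = -3 (I = 1 - 4 = -3)
I*C = -3*(-76297) = 228891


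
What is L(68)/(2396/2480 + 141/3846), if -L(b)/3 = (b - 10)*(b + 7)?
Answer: -576259000/44281 ≈ -13014.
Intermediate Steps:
L(b) = -3*(-10 + b)*(7 + b) (L(b) = -3*(b - 10)*(b + 7) = -3*(-10 + b)*(7 + b))
L(68)/(2396/2480 + 141/3846) = (210 - 3*68² + 9*68)/(2396/2480 + 141/3846) = (210 - 3*4624 + 612)/(2396*(1/2480) + 141*(1/3846)) = (210 - 13872 + 612)/(599/620 + 47/1282) = -13050/398529/397420 = -13050*397420/398529 = -576259000/44281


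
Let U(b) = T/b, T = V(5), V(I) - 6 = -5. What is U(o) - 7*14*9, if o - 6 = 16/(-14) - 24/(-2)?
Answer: -104069/118 ≈ -881.94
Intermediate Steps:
V(I) = 1 (V(I) = 6 - 5 = 1)
o = 118/7 (o = 6 + (16/(-14) - 24/(-2)) = 6 + (16*(-1/14) - 24*(-1/2)) = 6 + (-8/7 + 12) = 6 + 76/7 = 118/7 ≈ 16.857)
T = 1
U(b) = 1/b
U(o) - 7*14*9 = 1/(118/7) - 7*14*9 = 7/118 - 98*9 = 7/118 - 1*882 = 7/118 - 882 = -104069/118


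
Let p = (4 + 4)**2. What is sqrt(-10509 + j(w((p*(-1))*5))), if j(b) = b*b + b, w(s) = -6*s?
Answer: sqrt(3677811) ≈ 1917.8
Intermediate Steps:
p = 64 (p = 8**2 = 64)
j(b) = b + b**2 (j(b) = b**2 + b = b + b**2)
sqrt(-10509 + j(w((p*(-1))*5))) = sqrt(-10509 + (-6*64*(-1)*5)*(1 - 6*64*(-1)*5)) = sqrt(-10509 + (-(-384)*5)*(1 - (-384)*5)) = sqrt(-10509 + (-6*(-320))*(1 - 6*(-320))) = sqrt(-10509 + 1920*(1 + 1920)) = sqrt(-10509 + 1920*1921) = sqrt(-10509 + 3688320) = sqrt(3677811)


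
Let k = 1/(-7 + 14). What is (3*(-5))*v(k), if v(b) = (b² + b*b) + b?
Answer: -135/49 ≈ -2.7551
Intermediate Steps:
k = ⅐ (k = 1/7 = ⅐ ≈ 0.14286)
v(b) = b + 2*b² (v(b) = (b² + b²) + b = 2*b² + b = b + 2*b²)
(3*(-5))*v(k) = (3*(-5))*((1 + 2*(⅐))/7) = -15*(1 + 2/7)/7 = -15*9/(7*7) = -15*9/49 = -135/49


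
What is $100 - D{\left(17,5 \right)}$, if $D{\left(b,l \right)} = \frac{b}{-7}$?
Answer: $\frac{717}{7} \approx 102.43$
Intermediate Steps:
$D{\left(b,l \right)} = - \frac{b}{7}$ ($D{\left(b,l \right)} = b \left(- \frac{1}{7}\right) = - \frac{b}{7}$)
$100 - D{\left(17,5 \right)} = 100 - \left(- \frac{1}{7}\right) 17 = 100 - - \frac{17}{7} = 100 + \frac{17}{7} = \frac{717}{7}$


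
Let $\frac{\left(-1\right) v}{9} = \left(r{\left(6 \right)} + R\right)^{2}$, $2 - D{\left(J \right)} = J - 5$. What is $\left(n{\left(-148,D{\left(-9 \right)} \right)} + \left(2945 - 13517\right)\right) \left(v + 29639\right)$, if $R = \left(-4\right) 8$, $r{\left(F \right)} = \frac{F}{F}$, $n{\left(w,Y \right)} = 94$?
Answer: $-219933220$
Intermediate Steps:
$D{\left(J \right)} = 7 - J$ ($D{\left(J \right)} = 2 - \left(J - 5\right) = 2 - \left(-5 + J\right) = 7 - J$)
$r{\left(F \right)} = 1$
$R = -32$
$v = -8649$ ($v = - 9 \left(1 - 32\right)^{2} = - 9 \left(-31\right)^{2} = \left(-9\right) 961 = -8649$)
$\left(n{\left(-148,D{\left(-9 \right)} \right)} + \left(2945 - 13517\right)\right) \left(v + 29639\right) = \left(94 + \left(2945 - 13517\right)\right) \left(-8649 + 29639\right) = \left(94 + \left(2945 - 13517\right)\right) 20990 = \left(94 - 10572\right) 20990 = \left(-10478\right) 20990 = -219933220$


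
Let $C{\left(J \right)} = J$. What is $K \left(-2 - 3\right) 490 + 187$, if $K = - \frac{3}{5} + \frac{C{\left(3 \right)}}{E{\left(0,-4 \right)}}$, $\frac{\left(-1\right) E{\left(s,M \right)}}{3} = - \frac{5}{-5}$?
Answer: $4107$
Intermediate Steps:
$E{\left(s,M \right)} = -3$ ($E{\left(s,M \right)} = - 3 \left(- \frac{5}{-5}\right) = - 3 \left(\left(-5\right) \left(- \frac{1}{5}\right)\right) = \left(-3\right) 1 = -3$)
$K = - \frac{8}{5}$ ($K = - \frac{3}{5} + \frac{3}{-3} = \left(-3\right) \frac{1}{5} + 3 \left(- \frac{1}{3}\right) = - \frac{3}{5} - 1 = - \frac{8}{5} \approx -1.6$)
$K \left(-2 - 3\right) 490 + 187 = - \frac{8 \left(-2 - 3\right)}{5} \cdot 490 + 187 = \left(- \frac{8}{5}\right) \left(-5\right) 490 + 187 = 8 \cdot 490 + 187 = 3920 + 187 = 4107$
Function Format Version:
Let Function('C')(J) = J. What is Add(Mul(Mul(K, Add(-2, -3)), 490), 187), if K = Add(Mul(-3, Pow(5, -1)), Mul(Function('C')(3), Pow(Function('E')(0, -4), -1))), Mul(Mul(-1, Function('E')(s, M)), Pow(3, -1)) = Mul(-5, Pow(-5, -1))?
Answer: 4107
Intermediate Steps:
Function('E')(s, M) = -3 (Function('E')(s, M) = Mul(-3, Mul(-5, Pow(-5, -1))) = Mul(-3, Mul(-5, Rational(-1, 5))) = Mul(-3, 1) = -3)
K = Rational(-8, 5) (K = Add(Mul(-3, Pow(5, -1)), Mul(3, Pow(-3, -1))) = Add(Mul(-3, Rational(1, 5)), Mul(3, Rational(-1, 3))) = Add(Rational(-3, 5), -1) = Rational(-8, 5) ≈ -1.6000)
Add(Mul(Mul(K, Add(-2, -3)), 490), 187) = Add(Mul(Mul(Rational(-8, 5), Add(-2, -3)), 490), 187) = Add(Mul(Mul(Rational(-8, 5), -5), 490), 187) = Add(Mul(8, 490), 187) = Add(3920, 187) = 4107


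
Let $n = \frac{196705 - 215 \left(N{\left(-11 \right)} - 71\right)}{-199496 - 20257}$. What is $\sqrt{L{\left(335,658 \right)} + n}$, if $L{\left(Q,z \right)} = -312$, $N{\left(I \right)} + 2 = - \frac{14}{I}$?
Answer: $\frac{i \sqrt{22576996047298}}{268587} \approx 17.691 i$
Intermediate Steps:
$N{\left(I \right)} = -2 - \frac{14}{I}$
$n = - \frac{2333390}{2417283}$ ($n = \frac{196705 - 215 \left(\left(-2 - \frac{14}{-11}\right) - 71\right)}{-199496 - 20257} = \frac{196705 - 215 \left(\left(-2 - - \frac{14}{11}\right) - 71\right)}{-219753} = \left(196705 - 215 \left(\left(-2 + \frac{14}{11}\right) - 71\right)\right) \left(- \frac{1}{219753}\right) = \left(196705 - 215 \left(- \frac{8}{11} - 71\right)\right) \left(- \frac{1}{219753}\right) = \left(196705 - - \frac{169635}{11}\right) \left(- \frac{1}{219753}\right) = \left(196705 + \frac{169635}{11}\right) \left(- \frac{1}{219753}\right) = \frac{2333390}{11} \left(- \frac{1}{219753}\right) = - \frac{2333390}{2417283} \approx -0.96529$)
$\sqrt{L{\left(335,658 \right)} + n} = \sqrt{-312 - \frac{2333390}{2417283}} = \sqrt{- \frac{756525686}{2417283}} = \frac{i \sqrt{22576996047298}}{268587}$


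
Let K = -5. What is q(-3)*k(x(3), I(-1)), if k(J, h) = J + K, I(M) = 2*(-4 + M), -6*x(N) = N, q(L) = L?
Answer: 33/2 ≈ 16.500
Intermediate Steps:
x(N) = -N/6
I(M) = -8 + 2*M
k(J, h) = -5 + J (k(J, h) = J - 5 = -5 + J)
q(-3)*k(x(3), I(-1)) = -3*(-5 - 1/6*3) = -3*(-5 - 1/2) = -3*(-11/2) = 33/2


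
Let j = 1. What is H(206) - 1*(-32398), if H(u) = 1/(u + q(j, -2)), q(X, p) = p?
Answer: 6609193/204 ≈ 32398.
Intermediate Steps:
H(u) = 1/(-2 + u) (H(u) = 1/(u - 2) = 1/(-2 + u))
H(206) - 1*(-32398) = 1/(-2 + 206) - 1*(-32398) = 1/204 + 32398 = 6609193/204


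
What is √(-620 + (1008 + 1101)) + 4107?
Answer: 4107 + √1489 ≈ 4145.6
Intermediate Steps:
√(-620 + (1008 + 1101)) + 4107 = √(-620 + 2109) + 4107 = √1489 + 4107 = 4107 + √1489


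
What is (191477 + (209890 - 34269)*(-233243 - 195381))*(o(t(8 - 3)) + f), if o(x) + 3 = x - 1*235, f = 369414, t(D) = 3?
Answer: -27790017163903833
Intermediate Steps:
o(x) = -238 + x (o(x) = -3 + (x - 1*235) = -3 + (x - 235) = -3 + (-235 + x) = -238 + x)
(191477 + (209890 - 34269)*(-233243 - 195381))*(o(t(8 - 3)) + f) = (191477 + (209890 - 34269)*(-233243 - 195381))*((-238 + 3) + 369414) = (191477 + 175621*(-428624))*(-235 + 369414) = (191477 - 75275375504)*369179 = -75275184027*369179 = -27790017163903833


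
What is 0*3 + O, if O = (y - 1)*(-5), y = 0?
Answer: 5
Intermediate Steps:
O = 5 (O = (0 - 1)*(-5) = -1*(-5) = 5)
0*3 + O = 0*3 + 5 = 0 + 5 = 5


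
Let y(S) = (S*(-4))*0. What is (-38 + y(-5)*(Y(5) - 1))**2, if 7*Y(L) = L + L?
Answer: 1444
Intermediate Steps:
y(S) = 0 (y(S) = -4*S*0 = 0)
Y(L) = 2*L/7 (Y(L) = (L + L)/7 = (2*L)/7 = 2*L/7)
(-38 + y(-5)*(Y(5) - 1))**2 = (-38 + 0*((2/7)*5 - 1))**2 = (-38 + 0*(10/7 - 1))**2 = (-38 + 0*(3/7))**2 = (-38 + 0)**2 = (-38)**2 = 1444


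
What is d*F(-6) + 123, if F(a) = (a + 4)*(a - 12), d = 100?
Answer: 3723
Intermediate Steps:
F(a) = (-12 + a)*(4 + a) (F(a) = (4 + a)*(-12 + a) = (-12 + a)*(4 + a))
d*F(-6) + 123 = 100*(-48 + (-6)**2 - 8*(-6)) + 123 = 100*(-48 + 36 + 48) + 123 = 100*36 + 123 = 3600 + 123 = 3723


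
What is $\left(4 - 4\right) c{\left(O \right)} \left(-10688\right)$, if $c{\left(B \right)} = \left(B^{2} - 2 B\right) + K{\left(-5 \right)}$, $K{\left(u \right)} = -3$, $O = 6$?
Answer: $0$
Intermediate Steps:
$c{\left(B \right)} = -3 + B^{2} - 2 B$ ($c{\left(B \right)} = \left(B^{2} - 2 B\right) - 3 = -3 + B^{2} - 2 B$)
$\left(4 - 4\right) c{\left(O \right)} \left(-10688\right) = \left(4 - 4\right) \left(-3 + 6^{2} - 12\right) \left(-10688\right) = 0 \left(-3 + 36 - 12\right) \left(-10688\right) = 0 \cdot 21 \left(-10688\right) = 0 \left(-10688\right) = 0$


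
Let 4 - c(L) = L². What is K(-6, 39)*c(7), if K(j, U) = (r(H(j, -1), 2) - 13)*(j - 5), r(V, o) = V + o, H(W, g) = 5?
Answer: -2970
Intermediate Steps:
K(j, U) = 30 - 6*j (K(j, U) = ((5 + 2) - 13)*(j - 5) = (7 - 13)*(-5 + j) = -6*(-5 + j) = 30 - 6*j)
c(L) = 4 - L²
K(-6, 39)*c(7) = (30 - 6*(-6))*(4 - 1*7²) = (30 + 36)*(4 - 1*49) = 66*(4 - 49) = 66*(-45) = -2970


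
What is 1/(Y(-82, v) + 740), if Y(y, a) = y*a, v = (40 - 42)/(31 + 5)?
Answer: 9/6701 ≈ 0.0013431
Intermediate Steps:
v = -1/18 (v = -2/36 = -2*1/36 = -1/18 ≈ -0.055556)
Y(y, a) = a*y
1/(Y(-82, v) + 740) = 1/(-1/18*(-82) + 740) = 1/(41/9 + 740) = 1/(6701/9) = 9/6701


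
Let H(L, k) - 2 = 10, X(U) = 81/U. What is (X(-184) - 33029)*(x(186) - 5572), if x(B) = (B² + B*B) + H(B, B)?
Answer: -48339774818/23 ≈ -2.1017e+9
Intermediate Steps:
H(L, k) = 12 (H(L, k) = 2 + 10 = 12)
x(B) = 12 + 2*B² (x(B) = (B² + B*B) + 12 = (B² + B²) + 12 = 2*B² + 12 = 12 + 2*B²)
(X(-184) - 33029)*(x(186) - 5572) = (81/(-184) - 33029)*((12 + 2*186²) - 5572) = (81*(-1/184) - 33029)*((12 + 2*34596) - 5572) = (-81/184 - 33029)*((12 + 69192) - 5572) = -6077417*(69204 - 5572)/184 = -6077417/184*63632 = -48339774818/23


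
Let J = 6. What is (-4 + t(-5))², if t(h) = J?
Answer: 4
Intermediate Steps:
t(h) = 6
(-4 + t(-5))² = (-4 + 6)² = 2² = 4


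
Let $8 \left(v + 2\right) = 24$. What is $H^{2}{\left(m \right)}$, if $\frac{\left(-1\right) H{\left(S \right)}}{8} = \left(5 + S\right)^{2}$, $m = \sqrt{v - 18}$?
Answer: $-104704 + 10240 i \sqrt{17} \approx -1.047 \cdot 10^{5} + 42221.0 i$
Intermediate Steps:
$v = 1$ ($v = -2 + \frac{1}{8} \cdot 24 = -2 + 3 = 1$)
$m = i \sqrt{17}$ ($m = \sqrt{1 - 18} = \sqrt{-17} = i \sqrt{17} \approx 4.1231 i$)
$H{\left(S \right)} = - 8 \left(5 + S\right)^{2}$
$H^{2}{\left(m \right)} = \left(- 8 \left(5 + i \sqrt{17}\right)^{2}\right)^{2} = 64 \left(5 + i \sqrt{17}\right)^{4}$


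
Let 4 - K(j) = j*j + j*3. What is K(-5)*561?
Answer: -3366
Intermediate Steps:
K(j) = 4 - j**2 - 3*j (K(j) = 4 - (j*j + j*3) = 4 - (j**2 + 3*j) = 4 + (-j**2 - 3*j) = 4 - j**2 - 3*j)
K(-5)*561 = (4 - 1*(-5)**2 - 3*(-5))*561 = (4 - 1*25 + 15)*561 = (4 - 25 + 15)*561 = -6*561 = -3366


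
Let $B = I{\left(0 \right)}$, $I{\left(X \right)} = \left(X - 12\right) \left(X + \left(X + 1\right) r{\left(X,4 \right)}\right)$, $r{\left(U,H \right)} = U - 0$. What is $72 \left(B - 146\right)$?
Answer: $-10512$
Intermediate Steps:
$r{\left(U,H \right)} = U$ ($r{\left(U,H \right)} = U + 0 = U$)
$I{\left(X \right)} = \left(-12 + X\right) \left(X + X \left(1 + X\right)\right)$ ($I{\left(X \right)} = \left(X - 12\right) \left(X + \left(X + 1\right) X\right) = \left(-12 + X\right) \left(X + \left(1 + X\right) X\right) = \left(-12 + X\right) \left(X + X \left(1 + X\right)\right)$)
$B = 0$ ($B = 0 \left(-24 + 0^{2} - 0\right) = 0 \left(-24 + 0 + 0\right) = 0 \left(-24\right) = 0$)
$72 \left(B - 146\right) = 72 \left(0 - 146\right) = 72 \left(-146\right) = -10512$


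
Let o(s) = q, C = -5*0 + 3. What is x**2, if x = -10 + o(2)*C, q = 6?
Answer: 64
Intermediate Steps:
C = 3 (C = 0 + 3 = 3)
o(s) = 6
x = 8 (x = -10 + 6*3 = -10 + 18 = 8)
x**2 = 8**2 = 64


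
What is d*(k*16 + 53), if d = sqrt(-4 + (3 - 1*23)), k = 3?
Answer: 202*I*sqrt(6) ≈ 494.8*I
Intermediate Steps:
d = 2*I*sqrt(6) (d = sqrt(-4 + (3 - 23)) = sqrt(-4 - 20) = sqrt(-24) = 2*I*sqrt(6) ≈ 4.899*I)
d*(k*16 + 53) = (2*I*sqrt(6))*(3*16 + 53) = (2*I*sqrt(6))*(48 + 53) = (2*I*sqrt(6))*101 = 202*I*sqrt(6)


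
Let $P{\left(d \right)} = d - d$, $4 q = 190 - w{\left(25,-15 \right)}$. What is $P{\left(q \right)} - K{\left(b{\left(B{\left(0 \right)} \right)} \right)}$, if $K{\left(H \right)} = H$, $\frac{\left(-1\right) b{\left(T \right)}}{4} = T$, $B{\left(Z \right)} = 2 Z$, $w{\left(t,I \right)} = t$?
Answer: $0$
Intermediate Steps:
$b{\left(T \right)} = - 4 T$
$q = \frac{165}{4}$ ($q = \frac{190 - 25}{4} = \frac{1}{4} \cdot 165 = \frac{165}{4} \approx 41.25$)
$P{\left(d \right)} = 0$
$P{\left(q \right)} - K{\left(b{\left(B{\left(0 \right)} \right)} \right)} = 0 - - 4 \cdot 2 \cdot 0 = 0 - \left(-4\right) 0 = 0 - 0 = 0 + 0 = 0$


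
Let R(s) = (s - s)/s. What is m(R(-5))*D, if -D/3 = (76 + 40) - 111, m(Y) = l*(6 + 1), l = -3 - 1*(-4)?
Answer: -105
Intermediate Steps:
l = 1 (l = -3 + 4 = 1)
R(s) = 0 (R(s) = 0/s = 0)
m(Y) = 7 (m(Y) = 1*(6 + 1) = 1*7 = 7)
D = -15 (D = -3*((76 + 40) - 111) = -3*(116 - 111) = -3*5 = -15)
m(R(-5))*D = 7*(-15) = -105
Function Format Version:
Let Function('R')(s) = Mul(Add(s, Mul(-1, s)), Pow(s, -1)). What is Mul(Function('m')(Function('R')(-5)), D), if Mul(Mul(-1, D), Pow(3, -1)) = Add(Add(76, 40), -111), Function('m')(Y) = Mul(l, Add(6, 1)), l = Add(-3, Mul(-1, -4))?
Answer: -105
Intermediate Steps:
l = 1 (l = Add(-3, 4) = 1)
Function('R')(s) = 0 (Function('R')(s) = Mul(0, Pow(s, -1)) = 0)
Function('m')(Y) = 7 (Function('m')(Y) = Mul(1, Add(6, 1)) = Mul(1, 7) = 7)
D = -15 (D = Mul(-3, Add(Add(76, 40), -111)) = Mul(-3, Add(116, -111)) = Mul(-3, 5) = -15)
Mul(Function('m')(Function('R')(-5)), D) = Mul(7, -15) = -105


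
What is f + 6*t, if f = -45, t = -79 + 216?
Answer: 777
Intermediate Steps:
t = 137
f + 6*t = -45 + 6*137 = -45 + 822 = 777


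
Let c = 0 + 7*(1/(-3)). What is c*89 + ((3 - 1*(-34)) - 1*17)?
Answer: -563/3 ≈ -187.67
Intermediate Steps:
c = -7/3 (c = 0 + 7*(1*(-⅓)) = 0 + 7*(-⅓) = 0 - 7/3 = -7/3 ≈ -2.3333)
c*89 + ((3 - 1*(-34)) - 1*17) = -7/3*89 + ((3 - 1*(-34)) - 1*17) = -623/3 + ((3 + 34) - 17) = -623/3 + (37 - 17) = -623/3 + 20 = -563/3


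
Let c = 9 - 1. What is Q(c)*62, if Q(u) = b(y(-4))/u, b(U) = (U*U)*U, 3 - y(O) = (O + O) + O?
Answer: 104625/4 ≈ 26156.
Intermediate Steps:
y(O) = 3 - 3*O (y(O) = 3 - ((O + O) + O) = 3 - (2*O + O) = 3 - 3*O)
c = 8
b(U) = U³ (b(U) = U²*U = U³)
Q(u) = 3375/u (Q(u) = (3 - 3*(-4))³/u = (3 + 12)³/u = 15³/u = 3375/u)
Q(c)*62 = (3375/8)*62 = 104625/4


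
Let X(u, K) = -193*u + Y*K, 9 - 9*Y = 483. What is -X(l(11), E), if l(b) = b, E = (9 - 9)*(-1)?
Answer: 2123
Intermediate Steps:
Y = -158/3 (Y = 1 - ⅑*483 = 1 - 161/3 = -158/3 ≈ -52.667)
E = 0 (E = 0*(-1) = 0)
X(u, K) = -193*u - 158*K/3
-X(l(11), E) = -(-193*11 - 158/3*0) = -(-2123 + 0) = -1*(-2123) = 2123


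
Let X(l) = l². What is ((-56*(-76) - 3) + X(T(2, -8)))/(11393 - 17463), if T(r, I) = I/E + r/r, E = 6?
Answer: -19139/27315 ≈ -0.70068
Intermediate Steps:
T(r, I) = 1 + I/6 (T(r, I) = I/6 + r/r = I*(⅙) + 1 = I/6 + 1 = 1 + I/6)
((-56*(-76) - 3) + X(T(2, -8)))/(11393 - 17463) = ((-56*(-76) - 3) + (1 + (⅙)*(-8))²)/(11393 - 17463) = ((4256 - 3) + (1 - 4/3)²)/(-6070) = (4253 + (-⅓)²)*(-1/6070) = (4253 + ⅑)*(-1/6070) = (38278/9)*(-1/6070) = -19139/27315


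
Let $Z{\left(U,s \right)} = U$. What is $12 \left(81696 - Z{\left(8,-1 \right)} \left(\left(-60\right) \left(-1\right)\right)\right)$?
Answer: $974592$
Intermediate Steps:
$12 \left(81696 - Z{\left(8,-1 \right)} \left(\left(-60\right) \left(-1\right)\right)\right) = 12 \left(81696 - 8 \left(\left(-60\right) \left(-1\right)\right)\right) = 12 \left(81696 - 8 \cdot 60\right) = 12 \left(81696 - 480\right) = 12 \cdot 81216 = 974592$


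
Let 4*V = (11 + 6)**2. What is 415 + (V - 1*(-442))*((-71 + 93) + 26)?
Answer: 25099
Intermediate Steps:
V = 289/4 (V = (11 + 6)**2/4 = (1/4)*17**2 = (1/4)*289 = 289/4 ≈ 72.250)
415 + (V - 1*(-442))*((-71 + 93) + 26) = 415 + (289/4 - 1*(-442))*((-71 + 93) + 26) = 415 + (289/4 + 442)*(22 + 26) = 415 + (2057/4)*48 = 415 + 24684 = 25099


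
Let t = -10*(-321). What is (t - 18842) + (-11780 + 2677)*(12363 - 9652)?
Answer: -24693865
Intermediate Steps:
t = 3210
(t - 18842) + (-11780 + 2677)*(12363 - 9652) = (3210 - 18842) + (-11780 + 2677)*(12363 - 9652) = -15632 - 9103*2711 = -15632 - 24678233 = -24693865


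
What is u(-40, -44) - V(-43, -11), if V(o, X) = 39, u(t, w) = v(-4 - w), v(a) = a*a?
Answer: 1561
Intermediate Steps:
v(a) = a**2
u(t, w) = (-4 - w)**2
u(-40, -44) - V(-43, -11) = (4 - 44)**2 - 1*39 = (-40)**2 - 39 = 1600 - 39 = 1561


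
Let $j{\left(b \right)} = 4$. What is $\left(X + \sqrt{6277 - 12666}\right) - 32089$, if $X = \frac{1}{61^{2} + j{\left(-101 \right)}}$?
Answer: $- \frac{119531524}{3725} + i \sqrt{6389} \approx -32089.0 + 79.931 i$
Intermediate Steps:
$X = \frac{1}{3725}$ ($X = \frac{1}{61^{2} + 4} = \frac{1}{3721 + 4} = \frac{1}{3725} \approx 0.00026846$)
$\left(X + \sqrt{6277 - 12666}\right) - 32089 = \left(\frac{1}{3725} + \sqrt{6277 - 12666}\right) - 32089 = \left(\frac{1}{3725} + \sqrt{-6389}\right) - 32089 = \left(\frac{1}{3725} + i \sqrt{6389}\right) - 32089 = - \frac{119531524}{3725} + i \sqrt{6389}$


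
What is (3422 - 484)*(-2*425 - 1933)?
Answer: -8176454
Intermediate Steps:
(3422 - 484)*(-2*425 - 1933) = 2938*(-850 - 1933) = 2938*(-2783) = -8176454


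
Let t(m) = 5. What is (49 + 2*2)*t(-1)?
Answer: 265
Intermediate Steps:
(49 + 2*2)*t(-1) = (49 + 2*2)*5 = (49 + 4)*5 = 53*5 = 265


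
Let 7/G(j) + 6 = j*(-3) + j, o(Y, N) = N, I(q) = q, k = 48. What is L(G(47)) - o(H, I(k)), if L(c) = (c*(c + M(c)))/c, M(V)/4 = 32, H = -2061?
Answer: 7993/100 ≈ 79.930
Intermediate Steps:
G(j) = 7/(-6 - 2*j) (G(j) = 7/(-6 + (j*(-3) + j)) = 7/(-6 + (-3*j + j)) = 7/(-6 - 2*j))
M(V) = 128 (M(V) = 4*32 = 128)
L(c) = 128 + c (L(c) = (c*(c + 128))/c = (c*(128 + c))/c = 128 + c)
L(G(47)) - o(H, I(k)) = (128 - 7/(6 + 2*47)) - 1*48 = (128 - 7/(6 + 94)) - 48 = (128 - 7/100) - 48 = 12793/100 - 48 = 7993/100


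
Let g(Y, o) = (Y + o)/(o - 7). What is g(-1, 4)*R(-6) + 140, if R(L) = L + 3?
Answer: 143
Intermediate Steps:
R(L) = 3 + L
g(Y, o) = (Y + o)/(-7 + o)
g(-1, 4)*R(-6) + 140 = ((-1 + 4)/(-7 + 4))*(3 - 6) + 140 = (3/(-3))*(-3) + 140 = -1/3*3*(-3) + 140 = -1*(-3) + 140 = 3 + 140 = 143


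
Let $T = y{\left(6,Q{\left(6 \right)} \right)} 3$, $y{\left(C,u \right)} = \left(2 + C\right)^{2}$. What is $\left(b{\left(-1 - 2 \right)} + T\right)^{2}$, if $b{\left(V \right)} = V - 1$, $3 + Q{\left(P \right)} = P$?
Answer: $35344$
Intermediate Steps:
$Q{\left(P \right)} = -3 + P$
$b{\left(V \right)} = -1 + V$
$T = 192$ ($T = \left(2 + 6\right)^{2} \cdot 3 = 8^{2} \cdot 3 = 64 \cdot 3 = 192$)
$\left(b{\left(-1 - 2 \right)} + T\right)^{2} = \left(\left(-1 - 3\right) + 192\right)^{2} = \left(-4 + 192\right)^{2} = 188^{2} = 35344$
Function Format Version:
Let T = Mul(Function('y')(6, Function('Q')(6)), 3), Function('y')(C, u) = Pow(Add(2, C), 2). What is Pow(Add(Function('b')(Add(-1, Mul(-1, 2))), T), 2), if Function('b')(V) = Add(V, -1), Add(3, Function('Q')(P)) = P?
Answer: 35344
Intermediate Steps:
Function('Q')(P) = Add(-3, P)
Function('b')(V) = Add(-1, V)
T = 192 (T = Mul(Pow(Add(2, 6), 2), 3) = Mul(Pow(8, 2), 3) = Mul(64, 3) = 192)
Pow(Add(Function('b')(Add(-1, Mul(-1, 2))), T), 2) = Pow(Add(Add(-1, Add(-1, Mul(-1, 2))), 192), 2) = Pow(Add(Add(-1, Add(-1, -2)), 192), 2) = Pow(Add(Add(-1, -3), 192), 2) = Pow(Add(-4, 192), 2) = Pow(188, 2) = 35344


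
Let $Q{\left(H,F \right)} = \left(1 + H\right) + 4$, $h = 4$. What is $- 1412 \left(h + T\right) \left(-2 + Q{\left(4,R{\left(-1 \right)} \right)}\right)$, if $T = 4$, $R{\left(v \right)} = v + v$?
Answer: $-79072$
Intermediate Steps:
$R{\left(v \right)} = 2 v$
$Q{\left(H,F \right)} = 5 + H$
$- 1412 \left(h + T\right) \left(-2 + Q{\left(4,R{\left(-1 \right)} \right)}\right) = - 1412 \left(4 + 4\right) \left(-2 + \left(5 + 4\right)\right) = - 1412 \cdot 8 \left(-2 + 9\right) = - 1412 \cdot 8 \cdot 7 = \left(-1412\right) 56 = -79072$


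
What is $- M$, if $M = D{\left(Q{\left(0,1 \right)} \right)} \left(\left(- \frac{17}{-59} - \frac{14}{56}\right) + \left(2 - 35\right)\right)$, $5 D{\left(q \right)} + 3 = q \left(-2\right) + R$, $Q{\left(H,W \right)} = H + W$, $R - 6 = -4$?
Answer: $- \frac{23337}{1180} \approx -19.777$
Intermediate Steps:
$R = 2$ ($R = 6 - 4 = 2$)
$D{\left(q \right)} = - \frac{1}{5} - \frac{2 q}{5}$ ($D{\left(q \right)} = - \frac{3}{5} + \frac{q \left(-2\right) + 2}{5} = - \frac{3}{5} + \frac{- 2 q + 2}{5} = - \frac{3}{5} + \frac{2 - 2 q}{5} = - \frac{3}{5} - \left(- \frac{2}{5} + \frac{2 q}{5}\right) = - \frac{1}{5} - \frac{2 q}{5}$)
$M = \frac{23337}{1180}$ ($M = \left(- \frac{1}{5} - \frac{2 \left(0 + 1\right)}{5}\right) \left(\left(- \frac{17}{-59} - \frac{14}{56}\right) + \left(2 - 35\right)\right) = \left(- \frac{1}{5} - \frac{2}{5}\right) \left(\left(\left(-17\right) \left(- \frac{1}{59}\right) - \frac{1}{4}\right) - 33\right) = \left(- \frac{1}{5} - \frac{2}{5}\right) \left(\left(\frac{17}{59} - \frac{1}{4}\right) - 33\right) = - \frac{3 \left(\frac{9}{236} - 33\right)}{5} = \left(- \frac{3}{5}\right) \left(- \frac{7779}{236}\right) = \frac{23337}{1180} \approx 19.777$)
$- M = \left(-1\right) \frac{23337}{1180} = - \frac{23337}{1180}$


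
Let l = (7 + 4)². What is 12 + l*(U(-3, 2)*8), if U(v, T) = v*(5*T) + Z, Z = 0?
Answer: -29028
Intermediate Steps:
U(v, T) = 5*T*v (U(v, T) = v*(5*T) + 0 = 5*T*v + 0 = 5*T*v)
l = 121 (l = 11² = 121)
12 + l*(U(-3, 2)*8) = 12 + 121*((5*2*(-3))*8) = 12 + 121*(-30*8) = 12 + 121*(-240) = 12 - 29040 = -29028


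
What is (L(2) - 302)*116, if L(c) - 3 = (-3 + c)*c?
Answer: -34916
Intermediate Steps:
L(c) = 3 + c*(-3 + c) (L(c) = 3 + (-3 + c)*c = 3 + c*(-3 + c))
(L(2) - 302)*116 = ((3 + 2² - 3*2) - 302)*116 = ((3 + 4 - 6) - 302)*116 = (1 - 302)*116 = -301*116 = -34916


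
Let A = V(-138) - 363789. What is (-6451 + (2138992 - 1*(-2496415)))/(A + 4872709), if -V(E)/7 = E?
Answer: 2314478/2254943 ≈ 1.0264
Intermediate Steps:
V(E) = -7*E
A = -362823 (A = -7*(-138) - 363789 = 966 - 363789 = -362823)
(-6451 + (2138992 - 1*(-2496415)))/(A + 4872709) = (-6451 + (2138992 - 1*(-2496415)))/(-362823 + 4872709) = (-6451 + (2138992 + 2496415))/4509886 = (-6451 + 4635407)*(1/4509886) = 4628956*(1/4509886) = 2314478/2254943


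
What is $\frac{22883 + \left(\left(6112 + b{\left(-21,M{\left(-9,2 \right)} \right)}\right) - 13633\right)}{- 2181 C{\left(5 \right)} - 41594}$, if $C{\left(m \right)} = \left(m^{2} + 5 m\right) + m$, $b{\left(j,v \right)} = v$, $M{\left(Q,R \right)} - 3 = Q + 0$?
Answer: $- \frac{15356}{161549} \approx -0.095055$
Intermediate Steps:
$M{\left(Q,R \right)} = 3 + Q$ ($M{\left(Q,R \right)} = 3 + \left(Q + 0\right) = 3 + Q$)
$C{\left(m \right)} = m^{2} + 6 m$
$\frac{22883 + \left(\left(6112 + b{\left(-21,M{\left(-9,2 \right)} \right)}\right) - 13633\right)}{- 2181 C{\left(5 \right)} - 41594} = \frac{22883 + \left(\left(6112 + \left(3 - 9\right)\right) - 13633\right)}{- 2181 \cdot 5 \left(6 + 5\right) - 41594} = \frac{22883 + \left(\left(6112 - 6\right) - 13633\right)}{- 2181 \cdot 5 \cdot 11 - 41594} = \frac{22883 + \left(6106 - 13633\right)}{\left(-2181\right) 55 - 41594} = \frac{22883 - 7527}{-119955 - 41594} = \frac{15356}{-161549} = 15356 \left(- \frac{1}{161549}\right) = - \frac{15356}{161549}$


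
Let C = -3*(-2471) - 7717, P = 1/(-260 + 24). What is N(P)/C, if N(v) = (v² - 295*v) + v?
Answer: -69385/16931584 ≈ -0.0040980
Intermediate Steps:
P = -1/236 (P = 1/(-236) = -1/236 ≈ -0.0042373)
C = -304 (C = 7413 - 7717 = -304)
N(v) = v² - 294*v
N(P)/C = -(-294 - 1/236)/236/(-304) = -1/236*(-69385/236)*(-1/304) = (69385/55696)*(-1/304) = -69385/16931584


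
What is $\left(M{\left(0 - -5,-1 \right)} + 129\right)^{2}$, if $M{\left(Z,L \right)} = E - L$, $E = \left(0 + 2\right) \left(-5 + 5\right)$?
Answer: $16900$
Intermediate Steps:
$E = 0$ ($E = 2 \cdot 0 = 0$)
$M{\left(Z,L \right)} = - L$ ($M{\left(Z,L \right)} = 0 - L = - L$)
$\left(M{\left(0 - -5,-1 \right)} + 129\right)^{2} = \left(\left(-1\right) \left(-1\right) + 129\right)^{2} = \left(1 + 129\right)^{2} = 130^{2} = 16900$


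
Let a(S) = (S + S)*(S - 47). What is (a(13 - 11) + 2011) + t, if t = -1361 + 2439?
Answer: 2909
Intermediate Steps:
a(S) = 2*S*(-47 + S) (a(S) = (2*S)*(-47 + S) = 2*S*(-47 + S))
t = 1078
(a(13 - 11) + 2011) + t = (2*(13 - 11)*(-47 + (13 - 11)) + 2011) + 1078 = (2*2*(-47 + 2) + 2011) + 1078 = (2*2*(-45) + 2011) + 1078 = (-180 + 2011) + 1078 = 1831 + 1078 = 2909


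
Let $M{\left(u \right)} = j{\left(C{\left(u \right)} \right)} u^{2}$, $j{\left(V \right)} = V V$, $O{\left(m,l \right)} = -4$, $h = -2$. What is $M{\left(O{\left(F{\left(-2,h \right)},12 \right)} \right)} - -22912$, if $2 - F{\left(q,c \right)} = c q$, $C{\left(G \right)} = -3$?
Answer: $23056$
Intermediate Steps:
$F{\left(q,c \right)} = 2 - c q$
$j{\left(V \right)} = V^{2}$
$M{\left(u \right)} = 9 u^{2}$ ($M{\left(u \right)} = \left(-3\right)^{2} u^{2} = 9 u^{2}$)
$M{\left(O{\left(F{\left(-2,h \right)},12 \right)} \right)} - -22912 = 9 \left(-4\right)^{2} - -22912 = 9 \cdot 16 + 22912 = 144 + 22912 = 23056$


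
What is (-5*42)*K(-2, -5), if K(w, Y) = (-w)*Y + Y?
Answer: 3150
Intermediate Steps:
K(w, Y) = Y - Y*w (K(w, Y) = -Y*w + Y = Y - Y*w)
(-5*42)*K(-2, -5) = (-5*42)*(-5*(1 - 1*(-2))) = -(-1050)*(1 + 2) = -(-1050)*3 = -210*(-15) = 3150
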